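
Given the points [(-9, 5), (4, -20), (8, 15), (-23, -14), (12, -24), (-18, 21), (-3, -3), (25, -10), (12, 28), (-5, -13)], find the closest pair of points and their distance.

Computing all pairwise distances among 10 points:

d((-9, 5), (4, -20)) = 28.178
d((-9, 5), (8, 15)) = 19.7231
d((-9, 5), (-23, -14)) = 23.6008
d((-9, 5), (12, -24)) = 35.805
d((-9, 5), (-18, 21)) = 18.3576
d((-9, 5), (-3, -3)) = 10.0
d((-9, 5), (25, -10)) = 37.1618
d((-9, 5), (12, 28)) = 31.1448
d((-9, 5), (-5, -13)) = 18.4391
d((4, -20), (8, 15)) = 35.2278
d((4, -20), (-23, -14)) = 27.6586
d((4, -20), (12, -24)) = 8.9443 <-- minimum
d((4, -20), (-18, 21)) = 46.5296
d((4, -20), (-3, -3)) = 18.3848
d((4, -20), (25, -10)) = 23.2594
d((4, -20), (12, 28)) = 48.6621
d((4, -20), (-5, -13)) = 11.4018
d((8, 15), (-23, -14)) = 42.45
d((8, 15), (12, -24)) = 39.2046
d((8, 15), (-18, 21)) = 26.6833
d((8, 15), (-3, -3)) = 21.095
d((8, 15), (25, -10)) = 30.2324
d((8, 15), (12, 28)) = 13.6015
d((8, 15), (-5, -13)) = 30.8707
d((-23, -14), (12, -24)) = 36.4005
d((-23, -14), (-18, 21)) = 35.3553
d((-23, -14), (-3, -3)) = 22.8254
d((-23, -14), (25, -10)) = 48.1664
d((-23, -14), (12, 28)) = 54.6717
d((-23, -14), (-5, -13)) = 18.0278
d((12, -24), (-18, 21)) = 54.0833
d((12, -24), (-3, -3)) = 25.807
d((12, -24), (25, -10)) = 19.105
d((12, -24), (12, 28)) = 52.0
d((12, -24), (-5, -13)) = 20.2485
d((-18, 21), (-3, -3)) = 28.3019
d((-18, 21), (25, -10)) = 53.0094
d((-18, 21), (12, 28)) = 30.8058
d((-18, 21), (-5, -13)) = 36.4005
d((-3, -3), (25, -10)) = 28.8617
d((-3, -3), (12, 28)) = 34.4384
d((-3, -3), (-5, -13)) = 10.198
d((25, -10), (12, 28)) = 40.1622
d((25, -10), (-5, -13)) = 30.1496
d((12, 28), (-5, -13)) = 44.3847

Closest pair: (4, -20) and (12, -24) with distance 8.9443

The closest pair is (4, -20) and (12, -24) with Euclidean distance 8.9443. For 10 points, brute-force pairwise comparison is shown above. For large n, the divide-and-conquer algorithm (sort by x, recurse on halves, check the dividing strip) achieves O(n log n).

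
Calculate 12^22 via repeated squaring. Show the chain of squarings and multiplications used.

Computing 12^22 by squaring (build up from 12^1; each line after the first costs one multiplication):

12^1 = 12
12^2 = (12^1)^2 = 12^2 = 144
12^4 = (12^2)^2 = 144^2 = 20736
12^5 = 12 * 12^4 = 12 * 20736 = 248832
12^10 = (12^5)^2 = 248832^2 = 61917364224
12^11 = 12 * 12^10 = 12 * 61917364224 = 743008370688
12^22 = (12^11)^2 = 743008370688^2 = 552061438912436417593344

Result: 552061438912436417593344
Multiplications needed: 6 (6 lines after 12^1)

12^22 = 552061438912436417593344. Using exponentiation by squaring, this requires 6 multiplications. The key idea: if the exponent is even, square the half-power; if odd, multiply by the base once.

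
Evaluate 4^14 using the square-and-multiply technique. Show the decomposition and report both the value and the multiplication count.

Computing 4^14 by squaring (build up from 4^1; each line after the first costs one multiplication):

4^1 = 4
4^2 = (4^1)^2 = 4^2 = 16
4^3 = 4 * 4^2 = 4 * 16 = 64
4^6 = (4^3)^2 = 64^2 = 4096
4^7 = 4 * 4^6 = 4 * 4096 = 16384
4^14 = (4^7)^2 = 16384^2 = 268435456

Result: 268435456
Multiplications needed: 5 (5 lines after 4^1)

4^14 = 268435456. Using exponentiation by squaring, this requires 5 multiplications. The key idea: if the exponent is even, square the half-power; if odd, multiply by the base once.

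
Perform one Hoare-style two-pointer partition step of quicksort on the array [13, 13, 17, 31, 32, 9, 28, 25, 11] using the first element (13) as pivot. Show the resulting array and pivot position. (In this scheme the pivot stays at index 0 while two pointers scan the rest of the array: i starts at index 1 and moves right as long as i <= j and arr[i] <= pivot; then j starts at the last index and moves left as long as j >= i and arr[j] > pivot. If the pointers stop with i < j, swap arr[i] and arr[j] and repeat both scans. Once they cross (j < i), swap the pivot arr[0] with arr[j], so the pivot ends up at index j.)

Hoare-style two-pointer partition with pivot = 13:

Initial array: [13, 13, 17, 31, 32, 9, 28, 25, 11]

Pointers start at i = 1, j = 8.
i stops at index 2 (arr[2]=17 > 13), j stops at index 8 (arr[8]=11 <= 13): swap arr[2] and arr[8], array becomes [13, 13, 11, 31, 32, 9, 28, 25, 17]
i stops at index 3 (arr[3]=31 > 13), j stops at index 5 (arr[5]=9 <= 13): swap arr[3] and arr[5], array becomes [13, 13, 11, 9, 32, 31, 28, 25, 17]
i ends at 4, j ends at 3: the pointers have crossed (j < i), so scanning stops.

Swap pivot arr[0] with arr[3] to place pivot at position 3: [9, 13, 11, 13, 32, 31, 28, 25, 17]
Pivot position: 3

After partitioning with pivot 13, the array becomes [9, 13, 11, 13, 32, 31, 28, 25, 17]. The pivot is placed at index 3. All elements to the left of the pivot are <= 13, and all elements to the right are > 13.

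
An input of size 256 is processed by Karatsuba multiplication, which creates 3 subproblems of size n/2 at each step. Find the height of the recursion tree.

For divide and conquer with division factor 2:

Problem sizes at each level:
Level 0: 256
Level 1: 128
Level 2: 64
Level 3: 32
Level 4: 16
Level 5: 8
Level 6: 4
Level 7: 2
Level 8: 1

The root is level 0 and the size-1 base case is level 8 (the tree spans levels 0 through 8, i.e. 9 levels counting the root), so the depth is the number of divisions: log_2(256) = 8

The recursion tree depth is log_2(256) = 8. At each level, the problem size is divided by 2, so it takes 8 divisions to reduce to a base case of size 1. The algorithm makes 3 recursive calls at each level.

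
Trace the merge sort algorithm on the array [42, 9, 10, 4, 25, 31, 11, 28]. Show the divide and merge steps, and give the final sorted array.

Merge sort trace:

Split: [42, 9, 10, 4, 25, 31, 11, 28] -> [42, 9, 10, 4] and [25, 31, 11, 28]
  Split: [42, 9, 10, 4] -> [42, 9] and [10, 4]
    Split: [42, 9] -> [42] and [9]
    Merge: [42] + [9] -> [9, 42]
    Split: [10, 4] -> [10] and [4]
    Merge: [10] + [4] -> [4, 10]
  Merge: [9, 42] + [4, 10] -> [4, 9, 10, 42]
  Split: [25, 31, 11, 28] -> [25, 31] and [11, 28]
    Split: [25, 31] -> [25] and [31]
    Merge: [25] + [31] -> [25, 31]
    Split: [11, 28] -> [11] and [28]
    Merge: [11] + [28] -> [11, 28]
  Merge: [25, 31] + [11, 28] -> [11, 25, 28, 31]
Merge: [4, 9, 10, 42] + [11, 25, 28, 31] -> [4, 9, 10, 11, 25, 28, 31, 42]

Final sorted array: [4, 9, 10, 11, 25, 28, 31, 42]

The merge sort proceeds by recursively splitting the array and merging sorted halves.
After all merges, the sorted array is [4, 9, 10, 11, 25, 28, 31, 42].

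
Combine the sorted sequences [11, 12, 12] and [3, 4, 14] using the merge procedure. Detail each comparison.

Merging process:

Compare 11 vs 3: take 3 from right. Merged: [3]
Compare 11 vs 4: take 4 from right. Merged: [3, 4]
Compare 11 vs 14: take 11 from left. Merged: [3, 4, 11]
Compare 12 vs 14: take 12 from left. Merged: [3, 4, 11, 12]
Compare 12 vs 14: take 12 from left. Merged: [3, 4, 11, 12, 12]
Append remaining from right: [14]. Merged: [3, 4, 11, 12, 12, 14]

Final merged array: [3, 4, 11, 12, 12, 14]
Total comparisons: 5

The merged array is [3, 4, 11, 12, 12, 14], requiring 5 comparisons. The merge step runs in O(n) time where n is the total number of elements.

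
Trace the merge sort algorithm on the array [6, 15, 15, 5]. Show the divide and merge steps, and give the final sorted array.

Merge sort trace:

Split: [6, 15, 15, 5] -> [6, 15] and [15, 5]
  Split: [6, 15] -> [6] and [15]
  Merge: [6] + [15] -> [6, 15]
  Split: [15, 5] -> [15] and [5]
  Merge: [15] + [5] -> [5, 15]
Merge: [6, 15] + [5, 15] -> [5, 6, 15, 15]

Final sorted array: [5, 6, 15, 15]

The merge sort proceeds by recursively splitting the array and merging sorted halves.
After all merges, the sorted array is [5, 6, 15, 15].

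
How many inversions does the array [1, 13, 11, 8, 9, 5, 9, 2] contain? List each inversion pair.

Finding inversions in [1, 13, 11, 8, 9, 5, 9, 2]:

(1, 2): arr[1]=13 > arr[2]=11
(1, 3): arr[1]=13 > arr[3]=8
(1, 4): arr[1]=13 > arr[4]=9
(1, 5): arr[1]=13 > arr[5]=5
(1, 6): arr[1]=13 > arr[6]=9
(1, 7): arr[1]=13 > arr[7]=2
(2, 3): arr[2]=11 > arr[3]=8
(2, 4): arr[2]=11 > arr[4]=9
(2, 5): arr[2]=11 > arr[5]=5
(2, 6): arr[2]=11 > arr[6]=9
(2, 7): arr[2]=11 > arr[7]=2
(3, 5): arr[3]=8 > arr[5]=5
(3, 7): arr[3]=8 > arr[7]=2
(4, 5): arr[4]=9 > arr[5]=5
(4, 7): arr[4]=9 > arr[7]=2
(5, 7): arr[5]=5 > arr[7]=2
(6, 7): arr[6]=9 > arr[7]=2

Total inversions: 17

The array has 17 inversion(s): (1,2), (1,3), (1,4), (1,5), (1,6), (1,7), (2,3), (2,4), (2,5), (2,6), (2,7), (3,5), (3,7), (4,5), (4,7), (5,7), (6,7). Each pair (i,j) satisfies i < j and arr[i] > arr[j].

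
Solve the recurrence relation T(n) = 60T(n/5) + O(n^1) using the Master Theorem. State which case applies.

Master Theorem for T(n) = 60T(n/5) + O(n^1):

a = 60, b = 5, c = 1
log_b(a) = log_5(60) = 2.5440

Case 1: c = 1 < log_5(60) = 2.5440
T(n) = O(n^(log_5 60))

For T(n) = 60T(n/5) + O(n^1): log_5(60) = 2.5440. This is Case 1 of the Master Theorem (c < log_b(a), work dominated by leaves), giving O(n^(log_5 60)).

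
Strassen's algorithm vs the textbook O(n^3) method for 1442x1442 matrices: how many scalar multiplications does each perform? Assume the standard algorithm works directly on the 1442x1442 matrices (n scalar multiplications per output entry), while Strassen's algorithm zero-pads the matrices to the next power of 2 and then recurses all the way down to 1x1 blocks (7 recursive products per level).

Matrix multiplication for 1442x1442 matrices:

Strassen's algorithm requires power-of-2 dimensions. Pad 1442x1442 to 2048x2048 (next power of 2).

Standard algorithm: 1442^3 = 2998442888 multiplications
Strassen's algorithm: 7^(log2(2048)) = 7^11 = 1977326743 multiplications
Savings: 2998442888 - 1977326743 = 1021116145 multiplications

Standard: 2998442888 multiplications (1442^3). Strassen: 1977326743 multiplications (7^11, after padding to 2048x2048). Strassen reduces 8 recursive multiplications to 7 at each level.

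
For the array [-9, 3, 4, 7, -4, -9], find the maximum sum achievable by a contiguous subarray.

Using Kadane's algorithm on [-9, 3, 4, 7, -4, -9]:

Scanning through the array:
Position 1 (value 3): max_ending_here = 3, max_so_far = 3
Position 2 (value 4): max_ending_here = 7, max_so_far = 7
Position 3 (value 7): max_ending_here = 14, max_so_far = 14
Position 4 (value -4): max_ending_here = 10, max_so_far = 14
Position 5 (value -9): max_ending_here = 1, max_so_far = 14

Maximum subarray: [3, 4, 7]
Maximum sum: 14

The maximum subarray is [3, 4, 7] with sum 14. This subarray runs from index 1 to index 3.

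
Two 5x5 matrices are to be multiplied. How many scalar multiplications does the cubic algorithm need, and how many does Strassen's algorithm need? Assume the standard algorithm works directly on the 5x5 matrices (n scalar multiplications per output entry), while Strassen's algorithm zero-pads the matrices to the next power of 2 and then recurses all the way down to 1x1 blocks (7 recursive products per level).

Matrix multiplication for 5x5 matrices:

Strassen's algorithm requires power-of-2 dimensions. Pad 5x5 to 8x8 (next power of 2).

Standard algorithm: 5^3 = 125 multiplications
Strassen's algorithm: 7^(log2(8)) = 7^3 = 343 multiplications
Difference: 125 - 343 = -218 (Strassen uses MORE here due to padding overhead — for small or just-over-power-of-2 n, padding can outweigh the per-level savings)

Standard: 125 multiplications (5^3). Strassen: 343 multiplications (7^3, after padding to 8x8). Strassen reduces 8 recursive multiplications to 7 at each level.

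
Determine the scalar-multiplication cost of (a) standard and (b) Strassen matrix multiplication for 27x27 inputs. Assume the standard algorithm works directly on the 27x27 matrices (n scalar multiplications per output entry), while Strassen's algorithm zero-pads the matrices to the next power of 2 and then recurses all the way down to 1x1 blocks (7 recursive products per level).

Matrix multiplication for 27x27 matrices:

Strassen's algorithm requires power-of-2 dimensions. Pad 27x27 to 32x32 (next power of 2).

Standard algorithm: 27^3 = 19683 multiplications
Strassen's algorithm: 7^(log2(32)) = 7^5 = 16807 multiplications
Savings: 19683 - 16807 = 2876 multiplications

Standard: 19683 multiplications (27^3). Strassen: 16807 multiplications (7^5, after padding to 32x32). Strassen reduces 8 recursive multiplications to 7 at each level.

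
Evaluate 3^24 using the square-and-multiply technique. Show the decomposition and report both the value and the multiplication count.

Computing 3^24 by squaring (build up from 3^1; each line after the first costs one multiplication):

3^1 = 3
3^2 = (3^1)^2 = 3^2 = 9
3^3 = 3 * 3^2 = 3 * 9 = 27
3^6 = (3^3)^2 = 27^2 = 729
3^12 = (3^6)^2 = 729^2 = 531441
3^24 = (3^12)^2 = 531441^2 = 282429536481

Result: 282429536481
Multiplications needed: 5 (5 lines after 3^1)

3^24 = 282429536481. Using exponentiation by squaring, this requires 5 multiplications. The key idea: if the exponent is even, square the half-power; if odd, multiply by the base once.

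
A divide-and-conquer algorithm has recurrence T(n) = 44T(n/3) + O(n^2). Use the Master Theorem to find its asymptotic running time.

Master Theorem for T(n) = 44T(n/3) + O(n^2):

a = 44, b = 3, c = 2
log_b(a) = log_3(44) = 3.4445

Case 1: c = 2 < log_3(44) = 3.4445
T(n) = O(n^(log_3 44))

For T(n) = 44T(n/3) + O(n^2): log_3(44) = 3.4445. This is Case 1 of the Master Theorem (c < log_b(a), work dominated by leaves), giving O(n^(log_3 44)).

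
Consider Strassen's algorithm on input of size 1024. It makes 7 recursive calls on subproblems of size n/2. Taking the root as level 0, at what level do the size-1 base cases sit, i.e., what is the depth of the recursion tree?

For divide and conquer with division factor 2:

Problem sizes at each level:
Level 0: 1024
Level 1: 512
Level 2: 256
Level 3: 128
Level 4: 64
Level 5: 32
Level 6: 16
Level 7: 8
Level 8: 4
Level 9: 2
Level 10: 1

The root is level 0 and the size-1 base case is level 10 (the tree spans levels 0 through 10, i.e. 11 levels counting the root), so the depth is the number of divisions: log_2(1024) = 10

The recursion tree depth is log_2(1024) = 10. At each level, the problem size is divided by 2, so it takes 10 divisions to reduce to a base case of size 1. The algorithm makes 7 recursive calls at each level.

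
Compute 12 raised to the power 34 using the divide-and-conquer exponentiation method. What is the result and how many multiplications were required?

Computing 12^34 by squaring (build up from 12^1; each line after the first costs one multiplication):

12^1 = 12
12^2 = (12^1)^2 = 12^2 = 144
12^4 = (12^2)^2 = 144^2 = 20736
12^8 = (12^4)^2 = 20736^2 = 429981696
12^16 = (12^8)^2 = 429981696^2 = 184884258895036416
12^17 = 12 * 12^16 = 12 * 184884258895036416 = 2218611106740436992
12^34 = (12^17)^2 = 2218611106740436992^2 = 4922235242952026704037113243122008064

Result: 4922235242952026704037113243122008064
Multiplications needed: 6 (6 lines after 12^1)

12^34 = 4922235242952026704037113243122008064. Using exponentiation by squaring, this requires 6 multiplications. The key idea: if the exponent is even, square the half-power; if odd, multiply by the base once.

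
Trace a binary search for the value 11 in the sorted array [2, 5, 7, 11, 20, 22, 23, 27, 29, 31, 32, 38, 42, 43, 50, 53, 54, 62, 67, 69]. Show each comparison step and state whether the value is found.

Binary search for 11 in [2, 5, 7, 11, 20, 22, 23, 27, 29, 31, 32, 38, 42, 43, 50, 53, 54, 62, 67, 69]:

lo=0, hi=19, mid=9, arr[mid]=31 -> 31 > 11, search left half
lo=0, hi=8, mid=4, arr[mid]=20 -> 20 > 11, search left half
lo=0, hi=3, mid=1, arr[mid]=5 -> 5 < 11, search right half
lo=2, hi=3, mid=2, arr[mid]=7 -> 7 < 11, search right half
lo=3, hi=3, mid=3, arr[mid]=11 -> Found target at index 3!

Binary search finds 11 at index 3 after 5 comparisons. The search repeatedly halves the search space by comparing with the middle element.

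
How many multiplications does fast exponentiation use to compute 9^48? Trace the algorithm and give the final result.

Computing 9^48 by squaring (build up from 9^1; each line after the first costs one multiplication):

9^1 = 9
9^2 = (9^1)^2 = 9^2 = 81
9^3 = 9 * 9^2 = 9 * 81 = 729
9^6 = (9^3)^2 = 729^2 = 531441
9^12 = (9^6)^2 = 531441^2 = 282429536481
9^24 = (9^12)^2 = 282429536481^2 = 79766443076872509863361
9^48 = (9^24)^2 = 79766443076872509863361^2 = 6362685441135942358474828762538534230890216321

Result: 6362685441135942358474828762538534230890216321
Multiplications needed: 6 (6 lines after 9^1)

9^48 = 6362685441135942358474828762538534230890216321. Using exponentiation by squaring, this requires 6 multiplications. The key idea: if the exponent is even, square the half-power; if odd, multiply by the base once.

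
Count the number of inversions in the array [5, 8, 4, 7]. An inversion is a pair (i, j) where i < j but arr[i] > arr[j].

Finding inversions in [5, 8, 4, 7]:

(0, 2): arr[0]=5 > arr[2]=4
(1, 2): arr[1]=8 > arr[2]=4
(1, 3): arr[1]=8 > arr[3]=7

Total inversions: 3

The array has 3 inversion(s): (0,2), (1,2), (1,3). Each pair (i,j) satisfies i < j and arr[i] > arr[j].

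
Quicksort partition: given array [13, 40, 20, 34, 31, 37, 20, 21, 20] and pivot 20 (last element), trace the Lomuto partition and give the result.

Lomuto partition with pivot = 20:

Initial array: [13, 40, 20, 34, 31, 37, 20, 21, 20]

arr[0]=13 <= 20: swap with position 0, array becomes [13, 40, 20, 34, 31, 37, 20, 21, 20]
arr[1]=40 > 20: no swap
arr[2]=20 <= 20: swap with position 1, array becomes [13, 20, 40, 34, 31, 37, 20, 21, 20]
arr[3]=34 > 20: no swap
arr[4]=31 > 20: no swap
arr[5]=37 > 20: no swap
arr[6]=20 <= 20: swap with position 2, array becomes [13, 20, 20, 34, 31, 37, 40, 21, 20]
arr[7]=21 > 20: no swap

Place pivot at position 3: [13, 20, 20, 20, 31, 37, 40, 21, 34]
Pivot position: 3

After partitioning with pivot 20, the array becomes [13, 20, 20, 20, 31, 37, 40, 21, 34]. The pivot is placed at index 3. All elements to the left of the pivot are <= 20, and all elements to the right are > 20.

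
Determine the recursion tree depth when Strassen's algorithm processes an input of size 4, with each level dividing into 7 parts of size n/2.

For divide and conquer with division factor 2:

Problem sizes at each level:
Level 0: 4
Level 1: 2
Level 2: 1

The root is level 0 and the size-1 base case is level 2 (the tree spans levels 0 through 2, i.e. 3 levels counting the root), so the depth is the number of divisions: log_2(4) = 2

The recursion tree depth is log_2(4) = 2. At each level, the problem size is divided by 2, so it takes 2 divisions to reduce to a base case of size 1. The algorithm makes 7 recursive calls at each level.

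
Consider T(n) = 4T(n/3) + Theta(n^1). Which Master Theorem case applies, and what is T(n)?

Master Theorem for T(n) = 4T(n/3) + O(n^1):

a = 4, b = 3, c = 1
log_b(a) = log_3(4) = 1.2619

Case 1: c = 1 < log_3(4) = 1.2619
T(n) = O(n^(log_3 4))

For T(n) = 4T(n/3) + O(n^1): log_3(4) = 1.2619. This is Case 1 of the Master Theorem (c < log_b(a), work dominated by leaves), giving O(n^(log_3 4)).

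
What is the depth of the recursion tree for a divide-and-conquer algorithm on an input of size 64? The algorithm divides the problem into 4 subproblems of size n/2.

For divide and conquer with division factor 2:

Problem sizes at each level:
Level 0: 64
Level 1: 32
Level 2: 16
Level 3: 8
Level 4: 4
Level 5: 2
Level 6: 1

The root is level 0 and the size-1 base case is level 6 (the tree spans levels 0 through 6, i.e. 7 levels counting the root), so the depth is the number of divisions: log_2(64) = 6

The recursion tree depth is log_2(64) = 6. At each level, the problem size is divided by 2, so it takes 6 divisions to reduce to a base case of size 1. The algorithm makes 4 recursive calls at each level.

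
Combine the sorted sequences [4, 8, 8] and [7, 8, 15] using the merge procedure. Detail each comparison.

Merging process:

Compare 4 vs 7: take 4 from left. Merged: [4]
Compare 8 vs 7: take 7 from right. Merged: [4, 7]
Compare 8 vs 8: take 8 from left. Merged: [4, 7, 8]
Compare 8 vs 8: take 8 from left. Merged: [4, 7, 8, 8]
Append remaining from right: [8, 15]. Merged: [4, 7, 8, 8, 8, 15]

Final merged array: [4, 7, 8, 8, 8, 15]
Total comparisons: 4

The merged array is [4, 7, 8, 8, 8, 15], requiring 4 comparisons. The merge step runs in O(n) time where n is the total number of elements.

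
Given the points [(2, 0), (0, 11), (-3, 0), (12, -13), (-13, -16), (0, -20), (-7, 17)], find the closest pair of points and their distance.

Computing all pairwise distances among 7 points:

d((2, 0), (0, 11)) = 11.1803
d((2, 0), (-3, 0)) = 5.0 <-- minimum
d((2, 0), (12, -13)) = 16.4012
d((2, 0), (-13, -16)) = 21.9317
d((2, 0), (0, -20)) = 20.0998
d((2, 0), (-7, 17)) = 19.2354
d((0, 11), (-3, 0)) = 11.4018
d((0, 11), (12, -13)) = 26.8328
d((0, 11), (-13, -16)) = 29.9666
d((0, 11), (0, -20)) = 31.0
d((0, 11), (-7, 17)) = 9.2195
d((-3, 0), (12, -13)) = 19.8494
d((-3, 0), (-13, -16)) = 18.868
d((-3, 0), (0, -20)) = 20.2237
d((-3, 0), (-7, 17)) = 17.4642
d((12, -13), (-13, -16)) = 25.1794
d((12, -13), (0, -20)) = 13.8924
d((12, -13), (-7, 17)) = 35.5106
d((-13, -16), (0, -20)) = 13.6015
d((-13, -16), (-7, 17)) = 33.541
d((0, -20), (-7, 17)) = 37.6563

Closest pair: (2, 0) and (-3, 0) with distance 5.0

The closest pair is (2, 0) and (-3, 0) with Euclidean distance 5.0. For 7 points, brute-force pairwise comparison is shown above. For large n, the divide-and-conquer algorithm (sort by x, recurse on halves, check the dividing strip) achieves O(n log n).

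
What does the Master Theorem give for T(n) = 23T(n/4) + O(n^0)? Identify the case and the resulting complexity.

Master Theorem for T(n) = 23T(n/4) + O(n^0):

a = 23, b = 4, c = 0
log_b(a) = log_4(23) = 2.2618

Case 1: c = 0 < log_4(23) = 2.2618
T(n) = O(n^(log_4 23))

For T(n) = 23T(n/4) + O(n^0): log_4(23) = 2.2618. This is Case 1 of the Master Theorem (c < log_b(a), work dominated by leaves), giving O(n^(log_4 23)).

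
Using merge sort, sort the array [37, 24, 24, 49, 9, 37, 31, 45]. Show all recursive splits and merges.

Merge sort trace:

Split: [37, 24, 24, 49, 9, 37, 31, 45] -> [37, 24, 24, 49] and [9, 37, 31, 45]
  Split: [37, 24, 24, 49] -> [37, 24] and [24, 49]
    Split: [37, 24] -> [37] and [24]
    Merge: [37] + [24] -> [24, 37]
    Split: [24, 49] -> [24] and [49]
    Merge: [24] + [49] -> [24, 49]
  Merge: [24, 37] + [24, 49] -> [24, 24, 37, 49]
  Split: [9, 37, 31, 45] -> [9, 37] and [31, 45]
    Split: [9, 37] -> [9] and [37]
    Merge: [9] + [37] -> [9, 37]
    Split: [31, 45] -> [31] and [45]
    Merge: [31] + [45] -> [31, 45]
  Merge: [9, 37] + [31, 45] -> [9, 31, 37, 45]
Merge: [24, 24, 37, 49] + [9, 31, 37, 45] -> [9, 24, 24, 31, 37, 37, 45, 49]

Final sorted array: [9, 24, 24, 31, 37, 37, 45, 49]

The merge sort proceeds by recursively splitting the array and merging sorted halves.
After all merges, the sorted array is [9, 24, 24, 31, 37, 37, 45, 49].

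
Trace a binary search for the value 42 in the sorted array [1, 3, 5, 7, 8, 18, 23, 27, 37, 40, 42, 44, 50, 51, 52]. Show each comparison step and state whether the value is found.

Binary search for 42 in [1, 3, 5, 7, 8, 18, 23, 27, 37, 40, 42, 44, 50, 51, 52]:

lo=0, hi=14, mid=7, arr[mid]=27 -> 27 < 42, search right half
lo=8, hi=14, mid=11, arr[mid]=44 -> 44 > 42, search left half
lo=8, hi=10, mid=9, arr[mid]=40 -> 40 < 42, search right half
lo=10, hi=10, mid=10, arr[mid]=42 -> Found target at index 10!

Binary search finds 42 at index 10 after 4 comparisons. The search repeatedly halves the search space by comparing with the middle element.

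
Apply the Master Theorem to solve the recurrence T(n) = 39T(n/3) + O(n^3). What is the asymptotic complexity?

Master Theorem for T(n) = 39T(n/3) + O(n^3):

a = 39, b = 3, c = 3
log_b(a) = log_3(39) = 3.3347

Case 1: c = 3 < log_3(39) = 3.3347
T(n) = O(n^(log_3 39))

For T(n) = 39T(n/3) + O(n^3): log_3(39) = 3.3347. This is Case 1 of the Master Theorem (c < log_b(a), work dominated by leaves), giving O(n^(log_3 39)).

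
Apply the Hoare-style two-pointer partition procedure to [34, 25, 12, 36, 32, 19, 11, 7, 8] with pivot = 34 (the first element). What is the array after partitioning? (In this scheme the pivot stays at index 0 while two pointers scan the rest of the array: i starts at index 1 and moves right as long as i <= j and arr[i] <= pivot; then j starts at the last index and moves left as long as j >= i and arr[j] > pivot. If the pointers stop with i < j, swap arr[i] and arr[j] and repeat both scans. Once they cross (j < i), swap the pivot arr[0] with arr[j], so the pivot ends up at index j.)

Hoare-style two-pointer partition with pivot = 34:

Initial array: [34, 25, 12, 36, 32, 19, 11, 7, 8]

Pointers start at i = 1, j = 8.
i stops at index 3 (arr[3]=36 > 34), j stops at index 8 (arr[8]=8 <= 34): swap arr[3] and arr[8], array becomes [34, 25, 12, 8, 32, 19, 11, 7, 36]
i ends at 8, j ends at 7: the pointers have crossed (j < i), so scanning stops.

Swap pivot arr[0] with arr[7] to place pivot at position 7: [7, 25, 12, 8, 32, 19, 11, 34, 36]
Pivot position: 7

After partitioning with pivot 34, the array becomes [7, 25, 12, 8, 32, 19, 11, 34, 36]. The pivot is placed at index 7. All elements to the left of the pivot are <= 34, and all elements to the right are > 34.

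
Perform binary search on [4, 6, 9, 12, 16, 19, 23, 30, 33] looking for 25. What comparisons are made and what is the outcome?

Binary search for 25 in [4, 6, 9, 12, 16, 19, 23, 30, 33]:

lo=0, hi=8, mid=4, arr[mid]=16 -> 16 < 25, search right half
lo=5, hi=8, mid=6, arr[mid]=23 -> 23 < 25, search right half
lo=7, hi=8, mid=7, arr[mid]=30 -> 30 > 25, search left half
lo=7 > hi=6, target 25 not found

Binary search determines that 25 is not in the array after 3 comparisons. The search space was exhausted without finding the target.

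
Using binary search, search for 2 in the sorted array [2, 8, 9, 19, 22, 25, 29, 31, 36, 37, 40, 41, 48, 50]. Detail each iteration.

Binary search for 2 in [2, 8, 9, 19, 22, 25, 29, 31, 36, 37, 40, 41, 48, 50]:

lo=0, hi=13, mid=6, arr[mid]=29 -> 29 > 2, search left half
lo=0, hi=5, mid=2, arr[mid]=9 -> 9 > 2, search left half
lo=0, hi=1, mid=0, arr[mid]=2 -> Found target at index 0!

Binary search finds 2 at index 0 after 3 comparisons. The search repeatedly halves the search space by comparing with the middle element.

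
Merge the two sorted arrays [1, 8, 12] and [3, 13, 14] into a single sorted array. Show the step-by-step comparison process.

Merging process:

Compare 1 vs 3: take 1 from left. Merged: [1]
Compare 8 vs 3: take 3 from right. Merged: [1, 3]
Compare 8 vs 13: take 8 from left. Merged: [1, 3, 8]
Compare 12 vs 13: take 12 from left. Merged: [1, 3, 8, 12]
Append remaining from right: [13, 14]. Merged: [1, 3, 8, 12, 13, 14]

Final merged array: [1, 3, 8, 12, 13, 14]
Total comparisons: 4

The merged array is [1, 3, 8, 12, 13, 14], requiring 4 comparisons. The merge step runs in O(n) time where n is the total number of elements.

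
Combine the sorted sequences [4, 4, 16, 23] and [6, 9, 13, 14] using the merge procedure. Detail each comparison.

Merging process:

Compare 4 vs 6: take 4 from left. Merged: [4]
Compare 4 vs 6: take 4 from left. Merged: [4, 4]
Compare 16 vs 6: take 6 from right. Merged: [4, 4, 6]
Compare 16 vs 9: take 9 from right. Merged: [4, 4, 6, 9]
Compare 16 vs 13: take 13 from right. Merged: [4, 4, 6, 9, 13]
Compare 16 vs 14: take 14 from right. Merged: [4, 4, 6, 9, 13, 14]
Append remaining from left: [16, 23]. Merged: [4, 4, 6, 9, 13, 14, 16, 23]

Final merged array: [4, 4, 6, 9, 13, 14, 16, 23]
Total comparisons: 6

The merged array is [4, 4, 6, 9, 13, 14, 16, 23], requiring 6 comparisons. The merge step runs in O(n) time where n is the total number of elements.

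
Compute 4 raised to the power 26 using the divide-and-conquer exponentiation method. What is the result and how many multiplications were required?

Computing 4^26 by squaring (build up from 4^1; each line after the first costs one multiplication):

4^1 = 4
4^2 = (4^1)^2 = 4^2 = 16
4^3 = 4 * 4^2 = 4 * 16 = 64
4^6 = (4^3)^2 = 64^2 = 4096
4^12 = (4^6)^2 = 4096^2 = 16777216
4^13 = 4 * 4^12 = 4 * 16777216 = 67108864
4^26 = (4^13)^2 = 67108864^2 = 4503599627370496

Result: 4503599627370496
Multiplications needed: 6 (6 lines after 4^1)

4^26 = 4503599627370496. Using exponentiation by squaring, this requires 6 multiplications. The key idea: if the exponent is even, square the half-power; if odd, multiply by the base once.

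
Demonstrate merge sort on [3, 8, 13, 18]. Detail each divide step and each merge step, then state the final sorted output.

Merge sort trace:

Split: [3, 8, 13, 18] -> [3, 8] and [13, 18]
  Split: [3, 8] -> [3] and [8]
  Merge: [3] + [8] -> [3, 8]
  Split: [13, 18] -> [13] and [18]
  Merge: [13] + [18] -> [13, 18]
Merge: [3, 8] + [13, 18] -> [3, 8, 13, 18]

Final sorted array: [3, 8, 13, 18]

The merge sort proceeds by recursively splitting the array and merging sorted halves.
After all merges, the sorted array is [3, 8, 13, 18].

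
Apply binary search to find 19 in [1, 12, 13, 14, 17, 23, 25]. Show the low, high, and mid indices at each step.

Binary search for 19 in [1, 12, 13, 14, 17, 23, 25]:

lo=0, hi=6, mid=3, arr[mid]=14 -> 14 < 19, search right half
lo=4, hi=6, mid=5, arr[mid]=23 -> 23 > 19, search left half
lo=4, hi=4, mid=4, arr[mid]=17 -> 17 < 19, search right half
lo=5 > hi=4, target 19 not found

Binary search determines that 19 is not in the array after 3 comparisons. The search space was exhausted without finding the target.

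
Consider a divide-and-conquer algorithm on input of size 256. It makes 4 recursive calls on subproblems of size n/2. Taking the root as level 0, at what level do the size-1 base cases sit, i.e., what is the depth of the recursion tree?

For divide and conquer with division factor 2:

Problem sizes at each level:
Level 0: 256
Level 1: 128
Level 2: 64
Level 3: 32
Level 4: 16
Level 5: 8
Level 6: 4
Level 7: 2
Level 8: 1

The root is level 0 and the size-1 base case is level 8 (the tree spans levels 0 through 8, i.e. 9 levels counting the root), so the depth is the number of divisions: log_2(256) = 8

The recursion tree depth is log_2(256) = 8. At each level, the problem size is divided by 2, so it takes 8 divisions to reduce to a base case of size 1. The algorithm makes 4 recursive calls at each level.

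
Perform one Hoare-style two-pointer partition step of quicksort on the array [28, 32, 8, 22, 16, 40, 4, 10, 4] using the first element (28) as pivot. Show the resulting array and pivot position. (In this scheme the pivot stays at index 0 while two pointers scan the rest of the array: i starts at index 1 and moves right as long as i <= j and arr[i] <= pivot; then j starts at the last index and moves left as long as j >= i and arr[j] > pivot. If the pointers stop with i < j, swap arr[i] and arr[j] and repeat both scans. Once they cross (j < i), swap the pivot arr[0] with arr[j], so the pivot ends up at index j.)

Hoare-style two-pointer partition with pivot = 28:

Initial array: [28, 32, 8, 22, 16, 40, 4, 10, 4]

Pointers start at i = 1, j = 8.
i stops at index 1 (arr[1]=32 > 28), j stops at index 8 (arr[8]=4 <= 28): swap arr[1] and arr[8], array becomes [28, 4, 8, 22, 16, 40, 4, 10, 32]
i stops at index 5 (arr[5]=40 > 28), j stops at index 7 (arr[7]=10 <= 28): swap arr[5] and arr[7], array becomes [28, 4, 8, 22, 16, 10, 4, 40, 32]
i ends at 7, j ends at 6: the pointers have crossed (j < i), so scanning stops.

Swap pivot arr[0] with arr[6] to place pivot at position 6: [4, 4, 8, 22, 16, 10, 28, 40, 32]
Pivot position: 6

After partitioning with pivot 28, the array becomes [4, 4, 8, 22, 16, 10, 28, 40, 32]. The pivot is placed at index 6. All elements to the left of the pivot are <= 28, and all elements to the right are > 28.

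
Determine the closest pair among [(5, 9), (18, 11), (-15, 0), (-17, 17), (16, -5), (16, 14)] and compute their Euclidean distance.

Computing all pairwise distances among 6 points:

d((5, 9), (18, 11)) = 13.1529
d((5, 9), (-15, 0)) = 21.9317
d((5, 9), (-17, 17)) = 23.4094
d((5, 9), (16, -5)) = 17.8045
d((5, 9), (16, 14)) = 12.083
d((18, 11), (-15, 0)) = 34.7851
d((18, 11), (-17, 17)) = 35.5106
d((18, 11), (16, -5)) = 16.1245
d((18, 11), (16, 14)) = 3.6056 <-- minimum
d((-15, 0), (-17, 17)) = 17.1172
d((-15, 0), (16, -5)) = 31.4006
d((-15, 0), (16, 14)) = 34.0147
d((-17, 17), (16, -5)) = 39.6611
d((-17, 17), (16, 14)) = 33.1361
d((16, -5), (16, 14)) = 19.0

Closest pair: (18, 11) and (16, 14) with distance 3.6056

The closest pair is (18, 11) and (16, 14) with Euclidean distance 3.6056. For 6 points, brute-force pairwise comparison is shown above. For large n, the divide-and-conquer algorithm (sort by x, recurse on halves, check the dividing strip) achieves O(n log n).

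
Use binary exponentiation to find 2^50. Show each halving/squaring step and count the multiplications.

Computing 2^50 by squaring (build up from 2^1; each line after the first costs one multiplication):

2^1 = 2
2^2 = (2^1)^2 = 2^2 = 4
2^3 = 2 * 2^2 = 2 * 4 = 8
2^6 = (2^3)^2 = 8^2 = 64
2^12 = (2^6)^2 = 64^2 = 4096
2^24 = (2^12)^2 = 4096^2 = 16777216
2^25 = 2 * 2^24 = 2 * 16777216 = 33554432
2^50 = (2^25)^2 = 33554432^2 = 1125899906842624

Result: 1125899906842624
Multiplications needed: 7 (7 lines after 2^1)

2^50 = 1125899906842624. Using exponentiation by squaring, this requires 7 multiplications. The key idea: if the exponent is even, square the half-power; if odd, multiply by the base once.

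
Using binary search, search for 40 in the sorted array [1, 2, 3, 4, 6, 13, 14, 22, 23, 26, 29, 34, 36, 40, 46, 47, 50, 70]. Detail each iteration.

Binary search for 40 in [1, 2, 3, 4, 6, 13, 14, 22, 23, 26, 29, 34, 36, 40, 46, 47, 50, 70]:

lo=0, hi=17, mid=8, arr[mid]=23 -> 23 < 40, search right half
lo=9, hi=17, mid=13, arr[mid]=40 -> Found target at index 13!

Binary search finds 40 at index 13 after 2 comparisons. The search repeatedly halves the search space by comparing with the middle element.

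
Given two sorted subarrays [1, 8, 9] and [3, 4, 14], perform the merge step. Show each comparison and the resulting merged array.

Merging process:

Compare 1 vs 3: take 1 from left. Merged: [1]
Compare 8 vs 3: take 3 from right. Merged: [1, 3]
Compare 8 vs 4: take 4 from right. Merged: [1, 3, 4]
Compare 8 vs 14: take 8 from left. Merged: [1, 3, 4, 8]
Compare 9 vs 14: take 9 from left. Merged: [1, 3, 4, 8, 9]
Append remaining from right: [14]. Merged: [1, 3, 4, 8, 9, 14]

Final merged array: [1, 3, 4, 8, 9, 14]
Total comparisons: 5

The merged array is [1, 3, 4, 8, 9, 14], requiring 5 comparisons. The merge step runs in O(n) time where n is the total number of elements.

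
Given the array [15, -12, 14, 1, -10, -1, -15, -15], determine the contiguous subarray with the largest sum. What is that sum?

Using Kadane's algorithm on [15, -12, 14, 1, -10, -1, -15, -15]:

Scanning through the array:
Position 1 (value -12): max_ending_here = 3, max_so_far = 15
Position 2 (value 14): max_ending_here = 17, max_so_far = 17
Position 3 (value 1): max_ending_here = 18, max_so_far = 18
Position 4 (value -10): max_ending_here = 8, max_so_far = 18
Position 5 (value -1): max_ending_here = 7, max_so_far = 18
Position 6 (value -15): max_ending_here = -8, max_so_far = 18
Position 7 (value -15): max_ending_here = -15, max_so_far = 18

Maximum subarray: [15, -12, 14, 1]
Maximum sum: 18

The maximum subarray is [15, -12, 14, 1] with sum 18. This subarray runs from index 0 to index 3.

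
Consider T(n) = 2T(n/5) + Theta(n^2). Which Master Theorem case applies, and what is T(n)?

Master Theorem for T(n) = 2T(n/5) + O(n^2):

a = 2, b = 5, c = 2
log_b(a) = log_5(2) = 0.4307

Case 3: c = 2 > log_5(2) = 0.4307
T(n) = O(n^2) = O(n^2)

For T(n) = 2T(n/5) + O(n^2): log_5(2) = 0.4307. This is Case 3 of the Master Theorem (c > log_b(a), work dominated by root), giving O(n^2).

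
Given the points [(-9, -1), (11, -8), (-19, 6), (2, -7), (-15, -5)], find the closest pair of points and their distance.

Computing all pairwise distances among 5 points:

d((-9, -1), (11, -8)) = 21.1896
d((-9, -1), (-19, 6)) = 12.2066
d((-9, -1), (2, -7)) = 12.53
d((-9, -1), (-15, -5)) = 7.2111 <-- minimum
d((11, -8), (-19, 6)) = 33.1059
d((11, -8), (2, -7)) = 9.0554
d((11, -8), (-15, -5)) = 26.1725
d((-19, 6), (2, -7)) = 24.6982
d((-19, 6), (-15, -5)) = 11.7047
d((2, -7), (-15, -5)) = 17.1172

Closest pair: (-9, -1) and (-15, -5) with distance 7.2111

The closest pair is (-9, -1) and (-15, -5) with Euclidean distance 7.2111. For 5 points, brute-force pairwise comparison is shown above. For large n, the divide-and-conquer algorithm (sort by x, recurse on halves, check the dividing strip) achieves O(n log n).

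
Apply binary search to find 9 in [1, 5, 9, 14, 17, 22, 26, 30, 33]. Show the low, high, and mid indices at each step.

Binary search for 9 in [1, 5, 9, 14, 17, 22, 26, 30, 33]:

lo=0, hi=8, mid=4, arr[mid]=17 -> 17 > 9, search left half
lo=0, hi=3, mid=1, arr[mid]=5 -> 5 < 9, search right half
lo=2, hi=3, mid=2, arr[mid]=9 -> Found target at index 2!

Binary search finds 9 at index 2 after 3 comparisons. The search repeatedly halves the search space by comparing with the middle element.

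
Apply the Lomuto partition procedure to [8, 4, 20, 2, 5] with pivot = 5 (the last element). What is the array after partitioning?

Lomuto partition with pivot = 5:

Initial array: [8, 4, 20, 2, 5]

arr[0]=8 > 5: no swap
arr[1]=4 <= 5: swap with position 0, array becomes [4, 8, 20, 2, 5]
arr[2]=20 > 5: no swap
arr[3]=2 <= 5: swap with position 1, array becomes [4, 2, 20, 8, 5]

Place pivot at position 2: [4, 2, 5, 8, 20]
Pivot position: 2

After partitioning with pivot 5, the array becomes [4, 2, 5, 8, 20]. The pivot is placed at index 2. All elements to the left of the pivot are <= 5, and all elements to the right are > 5.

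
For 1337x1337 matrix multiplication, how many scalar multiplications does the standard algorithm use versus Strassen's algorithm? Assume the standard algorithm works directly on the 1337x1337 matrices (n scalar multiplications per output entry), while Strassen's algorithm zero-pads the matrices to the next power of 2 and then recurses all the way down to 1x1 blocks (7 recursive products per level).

Matrix multiplication for 1337x1337 matrices:

Strassen's algorithm requires power-of-2 dimensions. Pad 1337x1337 to 2048x2048 (next power of 2).

Standard algorithm: 1337^3 = 2389979753 multiplications
Strassen's algorithm: 7^(log2(2048)) = 7^11 = 1977326743 multiplications
Savings: 2389979753 - 1977326743 = 412653010 multiplications

Standard: 2389979753 multiplications (1337^3). Strassen: 1977326743 multiplications (7^11, after padding to 2048x2048). Strassen reduces 8 recursive multiplications to 7 at each level.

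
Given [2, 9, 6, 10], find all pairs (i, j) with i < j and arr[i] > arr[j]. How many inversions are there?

Finding inversions in [2, 9, 6, 10]:

(1, 2): arr[1]=9 > arr[2]=6

Total inversions: 1

The array has 1 inversion(s): (1,2). Each pair (i,j) satisfies i < j and arr[i] > arr[j].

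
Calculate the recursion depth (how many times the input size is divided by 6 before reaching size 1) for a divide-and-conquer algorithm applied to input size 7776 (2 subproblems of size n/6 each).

For divide and conquer with division factor 6:

Problem sizes at each level:
Level 0: 7776
Level 1: 1296
Level 2: 216
Level 3: 36
Level 4: 6
Level 5: 1

The root is level 0 and the size-1 base case is level 5 (the tree spans levels 0 through 5, i.e. 6 levels counting the root), so the depth is the number of divisions: log_6(7776) = 5

The recursion tree depth is log_6(7776) = 5. At each level, the problem size is divided by 6, so it takes 5 divisions to reduce to a base case of size 1. The algorithm makes 2 recursive calls at each level.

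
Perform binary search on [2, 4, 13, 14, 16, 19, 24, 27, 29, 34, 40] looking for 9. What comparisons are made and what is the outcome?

Binary search for 9 in [2, 4, 13, 14, 16, 19, 24, 27, 29, 34, 40]:

lo=0, hi=10, mid=5, arr[mid]=19 -> 19 > 9, search left half
lo=0, hi=4, mid=2, arr[mid]=13 -> 13 > 9, search left half
lo=0, hi=1, mid=0, arr[mid]=2 -> 2 < 9, search right half
lo=1, hi=1, mid=1, arr[mid]=4 -> 4 < 9, search right half
lo=2 > hi=1, target 9 not found

Binary search determines that 9 is not in the array after 4 comparisons. The search space was exhausted without finding the target.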